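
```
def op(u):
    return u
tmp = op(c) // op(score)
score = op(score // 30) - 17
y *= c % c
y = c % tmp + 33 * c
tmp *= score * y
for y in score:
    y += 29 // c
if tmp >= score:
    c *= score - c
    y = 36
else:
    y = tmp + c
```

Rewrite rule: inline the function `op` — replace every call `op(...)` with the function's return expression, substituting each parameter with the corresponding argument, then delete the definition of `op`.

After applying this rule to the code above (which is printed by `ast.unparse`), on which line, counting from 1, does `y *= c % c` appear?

Transformed code:
tmp = c // score
score = score // 30 - 17
y *= c % c
y = c % tmp + 33 * c
tmp *= score * y
for y in score:
    y += 29 // c
if tmp >= score:
    c *= score - c
    y = 36
else:
    y = tmp + c

3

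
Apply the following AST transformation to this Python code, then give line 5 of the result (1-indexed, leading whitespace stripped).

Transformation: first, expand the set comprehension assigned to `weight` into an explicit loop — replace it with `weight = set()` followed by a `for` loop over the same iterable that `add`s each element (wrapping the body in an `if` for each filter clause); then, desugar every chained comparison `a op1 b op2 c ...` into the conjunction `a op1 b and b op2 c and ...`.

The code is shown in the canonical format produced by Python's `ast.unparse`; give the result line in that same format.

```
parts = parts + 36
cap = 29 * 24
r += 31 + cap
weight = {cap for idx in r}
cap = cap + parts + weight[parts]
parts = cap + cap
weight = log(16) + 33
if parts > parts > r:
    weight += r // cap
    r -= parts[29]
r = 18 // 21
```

Transformed code:
parts = parts + 36
cap = 29 * 24
r += 31 + cap
weight = set()
for idx in r:
    weight.add(cap)
cap = cap + parts + weight[parts]
parts = cap + cap
weight = log(16) + 33
if parts > parts and parts > r:
    weight += r // cap
    r -= parts[29]
r = 18 // 21

for idx in r:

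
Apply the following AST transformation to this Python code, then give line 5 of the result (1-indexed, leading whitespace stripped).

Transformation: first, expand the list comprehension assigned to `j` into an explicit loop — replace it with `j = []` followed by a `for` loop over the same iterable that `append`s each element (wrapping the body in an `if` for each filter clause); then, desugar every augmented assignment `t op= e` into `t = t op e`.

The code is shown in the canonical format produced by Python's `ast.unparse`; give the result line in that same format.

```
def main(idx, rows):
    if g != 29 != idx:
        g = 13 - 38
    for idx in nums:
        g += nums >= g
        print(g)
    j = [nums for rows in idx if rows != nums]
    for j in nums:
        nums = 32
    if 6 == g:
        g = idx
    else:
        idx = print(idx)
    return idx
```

Transformed code:
def main(idx, rows):
    if g != 29 != idx:
        g = 13 - 38
    for idx in nums:
        g = g + (nums >= g)
        print(g)
    j = []
    for rows in idx:
        if rows != nums:
            j.append(nums)
    for j in nums:
        nums = 32
    if 6 == g:
        g = idx
    else:
        idx = print(idx)
    return idx

g = g + (nums >= g)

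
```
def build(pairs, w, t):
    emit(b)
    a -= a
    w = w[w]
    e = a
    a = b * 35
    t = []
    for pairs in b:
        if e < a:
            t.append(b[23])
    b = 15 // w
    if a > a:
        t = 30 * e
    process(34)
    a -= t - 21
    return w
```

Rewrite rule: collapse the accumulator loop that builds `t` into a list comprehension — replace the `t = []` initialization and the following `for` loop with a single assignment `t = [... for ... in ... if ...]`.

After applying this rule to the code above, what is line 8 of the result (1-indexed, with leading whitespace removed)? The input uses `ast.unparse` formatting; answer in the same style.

Transformed code:
def build(pairs, w, t):
    emit(b)
    a -= a
    w = w[w]
    e = a
    a = b * 35
    t = [b[23] for pairs in b if e < a]
    b = 15 // w
    if a > a:
        t = 30 * e
    process(34)
    a -= t - 21
    return w

b = 15 // w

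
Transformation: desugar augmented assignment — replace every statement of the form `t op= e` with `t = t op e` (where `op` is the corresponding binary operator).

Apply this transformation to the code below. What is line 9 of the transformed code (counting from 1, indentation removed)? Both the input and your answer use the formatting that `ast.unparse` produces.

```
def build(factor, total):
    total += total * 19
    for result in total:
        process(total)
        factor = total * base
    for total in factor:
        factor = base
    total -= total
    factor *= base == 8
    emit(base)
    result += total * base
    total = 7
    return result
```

Transformed code:
def build(factor, total):
    total = total + total * 19
    for result in total:
        process(total)
        factor = total * base
    for total in factor:
        factor = base
    total = total - total
    factor = factor * (base == 8)
    emit(base)
    result = result + total * base
    total = 7
    return result

factor = factor * (base == 8)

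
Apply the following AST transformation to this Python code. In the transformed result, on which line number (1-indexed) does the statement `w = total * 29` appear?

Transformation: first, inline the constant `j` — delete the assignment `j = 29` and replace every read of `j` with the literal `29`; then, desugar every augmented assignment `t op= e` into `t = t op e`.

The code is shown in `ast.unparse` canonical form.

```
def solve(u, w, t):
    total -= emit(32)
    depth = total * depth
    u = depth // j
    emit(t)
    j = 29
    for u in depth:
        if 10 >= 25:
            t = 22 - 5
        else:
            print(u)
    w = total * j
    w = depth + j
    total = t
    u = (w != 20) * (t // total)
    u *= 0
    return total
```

Transformed code:
def solve(u, w, t):
    total = total - emit(32)
    depth = total * depth
    u = depth // 29
    emit(t)
    for u in depth:
        if 10 >= 25:
            t = 22 - 5
        else:
            print(u)
    w = total * 29
    w = depth + 29
    total = t
    u = (w != 20) * (t // total)
    u = u * 0
    return total

11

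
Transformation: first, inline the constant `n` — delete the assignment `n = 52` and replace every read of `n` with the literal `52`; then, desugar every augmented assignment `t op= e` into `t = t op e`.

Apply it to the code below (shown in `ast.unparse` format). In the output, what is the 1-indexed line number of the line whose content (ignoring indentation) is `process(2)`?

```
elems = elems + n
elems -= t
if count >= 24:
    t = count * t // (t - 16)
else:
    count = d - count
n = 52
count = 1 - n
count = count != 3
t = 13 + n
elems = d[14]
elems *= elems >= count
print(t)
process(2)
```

Transformed code:
elems = elems + 52
elems = elems - t
if count >= 24:
    t = count * t // (t - 16)
else:
    count = d - count
count = 1 - 52
count = count != 3
t = 13 + 52
elems = d[14]
elems = elems * (elems >= count)
print(t)
process(2)

13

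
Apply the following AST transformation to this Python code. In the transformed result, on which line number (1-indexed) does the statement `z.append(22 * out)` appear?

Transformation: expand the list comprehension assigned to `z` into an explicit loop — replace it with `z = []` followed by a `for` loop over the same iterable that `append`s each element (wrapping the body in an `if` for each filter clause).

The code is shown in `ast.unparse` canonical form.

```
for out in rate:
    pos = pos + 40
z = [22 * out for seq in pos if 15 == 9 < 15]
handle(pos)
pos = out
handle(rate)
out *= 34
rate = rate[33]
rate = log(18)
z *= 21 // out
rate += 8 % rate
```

6

Transformed code:
for out in rate:
    pos = pos + 40
z = []
for seq in pos:
    if 15 == 9 < 15:
        z.append(22 * out)
handle(pos)
pos = out
handle(rate)
out *= 34
rate = rate[33]
rate = log(18)
z *= 21 // out
rate += 8 % rate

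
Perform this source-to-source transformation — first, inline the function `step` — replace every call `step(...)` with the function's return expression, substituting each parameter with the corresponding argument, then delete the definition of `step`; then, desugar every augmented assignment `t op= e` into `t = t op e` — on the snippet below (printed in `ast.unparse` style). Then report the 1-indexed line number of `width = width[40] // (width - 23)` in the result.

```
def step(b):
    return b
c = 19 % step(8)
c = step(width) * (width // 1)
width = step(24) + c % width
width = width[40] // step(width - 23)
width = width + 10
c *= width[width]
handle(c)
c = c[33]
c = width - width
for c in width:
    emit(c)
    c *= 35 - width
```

Transformed code:
c = 19 % 8
c = width * (width // 1)
width = 24 + c % width
width = width[40] // (width - 23)
width = width + 10
c = c * width[width]
handle(c)
c = c[33]
c = width - width
for c in width:
    emit(c)
    c = c * (35 - width)

4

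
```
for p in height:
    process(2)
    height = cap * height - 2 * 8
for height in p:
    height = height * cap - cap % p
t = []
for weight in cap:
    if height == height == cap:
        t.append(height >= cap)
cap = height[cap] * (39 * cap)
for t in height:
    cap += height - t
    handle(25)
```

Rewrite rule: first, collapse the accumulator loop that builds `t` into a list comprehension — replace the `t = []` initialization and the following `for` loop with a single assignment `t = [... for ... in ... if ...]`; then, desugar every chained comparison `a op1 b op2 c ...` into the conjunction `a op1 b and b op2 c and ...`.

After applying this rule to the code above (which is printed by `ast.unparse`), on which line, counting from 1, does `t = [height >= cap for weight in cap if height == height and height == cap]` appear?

6

Transformed code:
for p in height:
    process(2)
    height = cap * height - 2 * 8
for height in p:
    height = height * cap - cap % p
t = [height >= cap for weight in cap if height == height and height == cap]
cap = height[cap] * (39 * cap)
for t in height:
    cap += height - t
    handle(25)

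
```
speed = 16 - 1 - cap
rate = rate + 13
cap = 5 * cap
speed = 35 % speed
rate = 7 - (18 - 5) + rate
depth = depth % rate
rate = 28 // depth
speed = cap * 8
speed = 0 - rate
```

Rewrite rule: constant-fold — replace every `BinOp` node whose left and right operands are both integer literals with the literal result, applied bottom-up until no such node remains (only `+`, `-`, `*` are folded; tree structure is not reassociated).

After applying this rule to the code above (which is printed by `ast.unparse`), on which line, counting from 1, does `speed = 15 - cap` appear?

1

Transformed code:
speed = 15 - cap
rate = rate + 13
cap = 5 * cap
speed = 35 % speed
rate = -6 + rate
depth = depth % rate
rate = 28 // depth
speed = cap * 8
speed = 0 - rate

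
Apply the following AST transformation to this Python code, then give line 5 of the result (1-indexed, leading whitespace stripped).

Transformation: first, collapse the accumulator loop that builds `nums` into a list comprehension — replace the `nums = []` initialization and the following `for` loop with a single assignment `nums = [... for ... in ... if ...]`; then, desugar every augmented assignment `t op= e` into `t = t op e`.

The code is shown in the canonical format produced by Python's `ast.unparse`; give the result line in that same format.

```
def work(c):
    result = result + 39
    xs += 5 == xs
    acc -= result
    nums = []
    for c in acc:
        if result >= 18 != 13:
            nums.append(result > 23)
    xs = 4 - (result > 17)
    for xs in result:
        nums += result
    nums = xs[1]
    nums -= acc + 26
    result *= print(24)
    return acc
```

Transformed code:
def work(c):
    result = result + 39
    xs = xs + (5 == xs)
    acc = acc - result
    nums = [result > 23 for c in acc if result >= 18 != 13]
    xs = 4 - (result > 17)
    for xs in result:
        nums = nums + result
    nums = xs[1]
    nums = nums - (acc + 26)
    result = result * print(24)
    return acc

nums = [result > 23 for c in acc if result >= 18 != 13]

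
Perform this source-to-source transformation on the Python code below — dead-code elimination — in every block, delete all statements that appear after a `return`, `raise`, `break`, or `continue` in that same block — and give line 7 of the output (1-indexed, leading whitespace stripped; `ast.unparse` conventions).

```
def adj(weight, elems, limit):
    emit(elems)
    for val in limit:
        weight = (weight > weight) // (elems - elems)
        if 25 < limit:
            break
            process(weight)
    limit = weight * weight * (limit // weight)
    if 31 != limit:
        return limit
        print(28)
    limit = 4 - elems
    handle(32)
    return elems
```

Transformed code:
def adj(weight, elems, limit):
    emit(elems)
    for val in limit:
        weight = (weight > weight) // (elems - elems)
        if 25 < limit:
            break
    limit = weight * weight * (limit // weight)
    if 31 != limit:
        return limit
    limit = 4 - elems
    handle(32)
    return elems

limit = weight * weight * (limit // weight)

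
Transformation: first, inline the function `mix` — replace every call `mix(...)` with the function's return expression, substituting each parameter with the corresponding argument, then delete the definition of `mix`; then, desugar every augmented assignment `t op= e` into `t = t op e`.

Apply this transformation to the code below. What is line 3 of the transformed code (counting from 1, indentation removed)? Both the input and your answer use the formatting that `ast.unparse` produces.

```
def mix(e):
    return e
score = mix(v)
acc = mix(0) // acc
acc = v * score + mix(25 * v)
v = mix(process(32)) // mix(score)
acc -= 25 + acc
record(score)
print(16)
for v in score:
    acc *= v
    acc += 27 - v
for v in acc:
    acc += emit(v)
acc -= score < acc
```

acc = v * score + 25 * v

Transformed code:
score = v
acc = 0 // acc
acc = v * score + 25 * v
v = process(32) // score
acc = acc - (25 + acc)
record(score)
print(16)
for v in score:
    acc = acc * v
    acc = acc + (27 - v)
for v in acc:
    acc = acc + emit(v)
acc = acc - (score < acc)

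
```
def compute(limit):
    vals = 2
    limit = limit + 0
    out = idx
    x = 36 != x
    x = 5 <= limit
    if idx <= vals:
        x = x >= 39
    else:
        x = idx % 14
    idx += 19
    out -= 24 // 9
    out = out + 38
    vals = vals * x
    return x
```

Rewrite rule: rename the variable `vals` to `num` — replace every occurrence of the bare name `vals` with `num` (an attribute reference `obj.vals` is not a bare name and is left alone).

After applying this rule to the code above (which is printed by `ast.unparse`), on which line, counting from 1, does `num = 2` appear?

Transformed code:
def compute(limit):
    num = 2
    limit = limit + 0
    out = idx
    x = 36 != x
    x = 5 <= limit
    if idx <= num:
        x = x >= 39
    else:
        x = idx % 14
    idx += 19
    out -= 24 // 9
    out = out + 38
    num = num * x
    return x

2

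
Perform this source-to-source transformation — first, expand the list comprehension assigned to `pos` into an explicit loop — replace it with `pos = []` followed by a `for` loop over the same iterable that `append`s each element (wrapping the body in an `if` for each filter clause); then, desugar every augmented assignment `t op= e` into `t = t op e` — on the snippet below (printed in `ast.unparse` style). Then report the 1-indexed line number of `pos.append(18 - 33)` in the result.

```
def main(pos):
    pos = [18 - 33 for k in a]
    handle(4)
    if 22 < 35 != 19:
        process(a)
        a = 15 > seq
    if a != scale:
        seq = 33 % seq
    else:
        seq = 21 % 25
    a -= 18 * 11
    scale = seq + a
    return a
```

4

Transformed code:
def main(pos):
    pos = []
    for k in a:
        pos.append(18 - 33)
    handle(4)
    if 22 < 35 != 19:
        process(a)
        a = 15 > seq
    if a != scale:
        seq = 33 % seq
    else:
        seq = 21 % 25
    a = a - 18 * 11
    scale = seq + a
    return a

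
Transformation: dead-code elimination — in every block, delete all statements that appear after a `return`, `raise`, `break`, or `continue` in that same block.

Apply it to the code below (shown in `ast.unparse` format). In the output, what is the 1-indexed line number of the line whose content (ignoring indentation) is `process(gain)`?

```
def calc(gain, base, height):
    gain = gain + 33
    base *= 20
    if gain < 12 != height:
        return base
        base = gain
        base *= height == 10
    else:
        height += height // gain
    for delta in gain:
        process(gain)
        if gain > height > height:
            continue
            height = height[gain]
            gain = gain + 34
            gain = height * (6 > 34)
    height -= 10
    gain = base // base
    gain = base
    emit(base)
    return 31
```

9

Transformed code:
def calc(gain, base, height):
    gain = gain + 33
    base *= 20
    if gain < 12 != height:
        return base
    else:
        height += height // gain
    for delta in gain:
        process(gain)
        if gain > height > height:
            continue
    height -= 10
    gain = base // base
    gain = base
    emit(base)
    return 31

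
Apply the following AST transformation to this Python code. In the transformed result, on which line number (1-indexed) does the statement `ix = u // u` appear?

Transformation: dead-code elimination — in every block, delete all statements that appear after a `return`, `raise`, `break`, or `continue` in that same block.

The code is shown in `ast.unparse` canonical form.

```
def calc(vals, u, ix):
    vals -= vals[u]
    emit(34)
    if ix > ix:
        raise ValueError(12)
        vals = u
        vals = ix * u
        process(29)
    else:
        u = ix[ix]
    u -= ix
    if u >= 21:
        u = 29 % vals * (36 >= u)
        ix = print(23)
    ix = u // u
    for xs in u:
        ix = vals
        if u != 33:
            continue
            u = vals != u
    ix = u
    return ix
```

Transformed code:
def calc(vals, u, ix):
    vals -= vals[u]
    emit(34)
    if ix > ix:
        raise ValueError(12)
    else:
        u = ix[ix]
    u -= ix
    if u >= 21:
        u = 29 % vals * (36 >= u)
        ix = print(23)
    ix = u // u
    for xs in u:
        ix = vals
        if u != 33:
            continue
    ix = u
    return ix

12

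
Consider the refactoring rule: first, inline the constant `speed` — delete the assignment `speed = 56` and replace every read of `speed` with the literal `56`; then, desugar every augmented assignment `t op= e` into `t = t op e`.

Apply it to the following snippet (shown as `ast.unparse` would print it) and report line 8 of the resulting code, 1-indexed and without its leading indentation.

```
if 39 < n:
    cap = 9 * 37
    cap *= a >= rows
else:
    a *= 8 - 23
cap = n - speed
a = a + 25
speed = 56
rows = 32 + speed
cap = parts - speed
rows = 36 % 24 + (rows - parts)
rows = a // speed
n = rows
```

rows = 32 + 56

Transformed code:
if 39 < n:
    cap = 9 * 37
    cap = cap * (a >= rows)
else:
    a = a * (8 - 23)
cap = n - 56
a = a + 25
rows = 32 + 56
cap = parts - 56
rows = 36 % 24 + (rows - parts)
rows = a // 56
n = rows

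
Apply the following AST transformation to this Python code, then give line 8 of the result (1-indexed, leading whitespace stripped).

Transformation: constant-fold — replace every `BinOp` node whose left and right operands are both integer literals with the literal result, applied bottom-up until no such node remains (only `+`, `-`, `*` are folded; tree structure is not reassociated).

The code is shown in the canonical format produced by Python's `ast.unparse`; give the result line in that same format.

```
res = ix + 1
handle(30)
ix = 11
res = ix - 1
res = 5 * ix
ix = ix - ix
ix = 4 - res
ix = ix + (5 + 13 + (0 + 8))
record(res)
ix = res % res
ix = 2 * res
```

ix = ix + 26

Transformed code:
res = ix + 1
handle(30)
ix = 11
res = ix - 1
res = 5 * ix
ix = ix - ix
ix = 4 - res
ix = ix + 26
record(res)
ix = res % res
ix = 2 * res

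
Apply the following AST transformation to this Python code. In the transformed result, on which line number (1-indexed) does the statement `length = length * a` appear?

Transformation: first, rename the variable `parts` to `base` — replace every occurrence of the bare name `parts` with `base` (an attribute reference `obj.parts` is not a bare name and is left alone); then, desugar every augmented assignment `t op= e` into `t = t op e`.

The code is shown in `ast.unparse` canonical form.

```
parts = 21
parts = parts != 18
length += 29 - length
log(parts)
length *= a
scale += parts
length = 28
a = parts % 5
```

5

Transformed code:
base = 21
base = base != 18
length = length + (29 - length)
log(base)
length = length * a
scale = scale + base
length = 28
a = base % 5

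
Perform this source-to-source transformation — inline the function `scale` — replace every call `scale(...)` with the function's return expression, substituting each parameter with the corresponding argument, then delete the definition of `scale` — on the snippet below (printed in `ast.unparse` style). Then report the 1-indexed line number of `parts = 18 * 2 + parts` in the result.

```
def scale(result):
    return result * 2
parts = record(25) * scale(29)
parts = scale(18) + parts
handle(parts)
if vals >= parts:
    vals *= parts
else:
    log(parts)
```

2

Transformed code:
parts = record(25) * (29 * 2)
parts = 18 * 2 + parts
handle(parts)
if vals >= parts:
    vals *= parts
else:
    log(parts)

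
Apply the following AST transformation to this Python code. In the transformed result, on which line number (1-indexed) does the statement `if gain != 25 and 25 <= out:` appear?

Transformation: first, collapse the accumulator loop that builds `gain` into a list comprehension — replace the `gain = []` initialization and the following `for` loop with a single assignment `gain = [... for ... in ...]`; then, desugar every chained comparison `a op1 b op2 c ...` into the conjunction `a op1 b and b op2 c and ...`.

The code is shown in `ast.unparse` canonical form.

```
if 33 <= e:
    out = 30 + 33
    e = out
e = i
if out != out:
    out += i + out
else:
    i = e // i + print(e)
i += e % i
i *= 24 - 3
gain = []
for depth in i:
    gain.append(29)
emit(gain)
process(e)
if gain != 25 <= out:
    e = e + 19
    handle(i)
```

Transformed code:
if 33 <= e:
    out = 30 + 33
    e = out
e = i
if out != out:
    out += i + out
else:
    i = e // i + print(e)
i += e % i
i *= 24 - 3
gain = [29 for depth in i]
emit(gain)
process(e)
if gain != 25 and 25 <= out:
    e = e + 19
    handle(i)

14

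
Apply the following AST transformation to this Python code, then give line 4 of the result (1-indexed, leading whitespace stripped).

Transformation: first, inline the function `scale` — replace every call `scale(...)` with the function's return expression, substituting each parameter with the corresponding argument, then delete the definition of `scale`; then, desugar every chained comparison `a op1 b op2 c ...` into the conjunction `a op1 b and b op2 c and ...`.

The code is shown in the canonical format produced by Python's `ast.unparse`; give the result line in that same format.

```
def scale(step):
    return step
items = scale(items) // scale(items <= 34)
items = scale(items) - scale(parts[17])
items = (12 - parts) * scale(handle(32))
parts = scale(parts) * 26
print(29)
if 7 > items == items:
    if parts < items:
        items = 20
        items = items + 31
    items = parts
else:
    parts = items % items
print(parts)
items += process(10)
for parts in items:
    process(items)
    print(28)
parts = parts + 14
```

parts = parts * 26

Transformed code:
items = items // (items <= 34)
items = items - parts[17]
items = (12 - parts) * handle(32)
parts = parts * 26
print(29)
if 7 > items and items == items:
    if parts < items:
        items = 20
        items = items + 31
    items = parts
else:
    parts = items % items
print(parts)
items += process(10)
for parts in items:
    process(items)
    print(28)
parts = parts + 14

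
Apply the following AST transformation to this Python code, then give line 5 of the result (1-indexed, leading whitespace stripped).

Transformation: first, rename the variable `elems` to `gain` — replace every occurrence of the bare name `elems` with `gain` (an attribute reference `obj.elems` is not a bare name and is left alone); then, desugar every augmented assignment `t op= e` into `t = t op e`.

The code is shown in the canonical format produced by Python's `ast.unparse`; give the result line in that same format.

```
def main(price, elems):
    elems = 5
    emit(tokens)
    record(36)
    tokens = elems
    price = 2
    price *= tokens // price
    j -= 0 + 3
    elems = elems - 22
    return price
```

tokens = gain

Transformed code:
def main(price, gain):
    gain = 5
    emit(tokens)
    record(36)
    tokens = gain
    price = 2
    price = price * (tokens // price)
    j = j - (0 + 3)
    gain = gain - 22
    return price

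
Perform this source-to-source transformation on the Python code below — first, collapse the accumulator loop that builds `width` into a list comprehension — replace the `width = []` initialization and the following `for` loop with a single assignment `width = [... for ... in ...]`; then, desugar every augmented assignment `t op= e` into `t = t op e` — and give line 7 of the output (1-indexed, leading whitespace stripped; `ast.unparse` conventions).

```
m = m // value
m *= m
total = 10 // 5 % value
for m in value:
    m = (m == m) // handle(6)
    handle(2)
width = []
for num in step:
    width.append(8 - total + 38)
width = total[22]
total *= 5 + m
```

width = [8 - total + 38 for num in step]

Transformed code:
m = m // value
m = m * m
total = 10 // 5 % value
for m in value:
    m = (m == m) // handle(6)
    handle(2)
width = [8 - total + 38 for num in step]
width = total[22]
total = total * (5 + m)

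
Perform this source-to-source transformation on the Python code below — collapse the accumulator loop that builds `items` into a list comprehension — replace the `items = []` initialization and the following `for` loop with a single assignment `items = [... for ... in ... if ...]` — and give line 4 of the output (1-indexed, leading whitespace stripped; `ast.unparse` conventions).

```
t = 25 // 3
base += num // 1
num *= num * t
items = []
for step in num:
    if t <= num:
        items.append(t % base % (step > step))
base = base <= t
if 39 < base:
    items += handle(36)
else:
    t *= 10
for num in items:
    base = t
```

Transformed code:
t = 25 // 3
base += num // 1
num *= num * t
items = [t % base % (step > step) for step in num if t <= num]
base = base <= t
if 39 < base:
    items += handle(36)
else:
    t *= 10
for num in items:
    base = t

items = [t % base % (step > step) for step in num if t <= num]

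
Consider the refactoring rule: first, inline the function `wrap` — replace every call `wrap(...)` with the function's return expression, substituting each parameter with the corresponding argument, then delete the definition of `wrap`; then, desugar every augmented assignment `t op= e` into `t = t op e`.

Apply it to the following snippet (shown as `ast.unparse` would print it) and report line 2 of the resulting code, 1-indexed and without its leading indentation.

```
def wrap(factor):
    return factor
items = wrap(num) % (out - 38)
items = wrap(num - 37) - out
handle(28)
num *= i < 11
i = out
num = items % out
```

Transformed code:
items = num % (out - 38)
items = num - 37 - out
handle(28)
num = num * (i < 11)
i = out
num = items % out

items = num - 37 - out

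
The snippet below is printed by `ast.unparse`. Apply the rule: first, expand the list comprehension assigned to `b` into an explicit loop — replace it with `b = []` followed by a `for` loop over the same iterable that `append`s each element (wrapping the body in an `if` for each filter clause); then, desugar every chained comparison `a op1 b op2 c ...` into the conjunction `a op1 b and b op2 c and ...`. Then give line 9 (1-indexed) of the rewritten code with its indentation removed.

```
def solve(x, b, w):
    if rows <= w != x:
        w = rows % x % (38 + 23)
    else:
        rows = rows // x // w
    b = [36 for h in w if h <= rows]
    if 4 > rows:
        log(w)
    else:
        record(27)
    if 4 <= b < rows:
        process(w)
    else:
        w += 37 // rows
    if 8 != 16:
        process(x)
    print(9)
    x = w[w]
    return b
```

Transformed code:
def solve(x, b, w):
    if rows <= w and w != x:
        w = rows % x % (38 + 23)
    else:
        rows = rows // x // w
    b = []
    for h in w:
        if h <= rows:
            b.append(36)
    if 4 > rows:
        log(w)
    else:
        record(27)
    if 4 <= b and b < rows:
        process(w)
    else:
        w += 37 // rows
    if 8 != 16:
        process(x)
    print(9)
    x = w[w]
    return b

b.append(36)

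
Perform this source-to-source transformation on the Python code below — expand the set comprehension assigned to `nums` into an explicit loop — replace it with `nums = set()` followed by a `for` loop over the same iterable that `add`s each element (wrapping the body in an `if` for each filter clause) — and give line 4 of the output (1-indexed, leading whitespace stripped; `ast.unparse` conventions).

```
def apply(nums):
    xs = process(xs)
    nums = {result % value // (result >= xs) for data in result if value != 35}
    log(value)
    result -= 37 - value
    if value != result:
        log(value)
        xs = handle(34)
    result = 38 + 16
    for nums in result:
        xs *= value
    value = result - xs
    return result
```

for data in result:

Transformed code:
def apply(nums):
    xs = process(xs)
    nums = set()
    for data in result:
        if value != 35:
            nums.add(result % value // (result >= xs))
    log(value)
    result -= 37 - value
    if value != result:
        log(value)
        xs = handle(34)
    result = 38 + 16
    for nums in result:
        xs *= value
    value = result - xs
    return result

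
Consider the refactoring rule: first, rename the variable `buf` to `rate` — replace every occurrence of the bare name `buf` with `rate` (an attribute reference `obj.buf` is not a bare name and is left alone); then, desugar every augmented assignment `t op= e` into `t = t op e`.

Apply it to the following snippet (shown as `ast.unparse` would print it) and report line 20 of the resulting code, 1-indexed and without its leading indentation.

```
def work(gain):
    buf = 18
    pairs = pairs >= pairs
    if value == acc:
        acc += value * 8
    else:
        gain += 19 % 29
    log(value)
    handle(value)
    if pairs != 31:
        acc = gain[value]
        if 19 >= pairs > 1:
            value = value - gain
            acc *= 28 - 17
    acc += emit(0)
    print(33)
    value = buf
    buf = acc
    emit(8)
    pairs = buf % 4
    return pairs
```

pairs = rate % 4

Transformed code:
def work(gain):
    rate = 18
    pairs = pairs >= pairs
    if value == acc:
        acc = acc + value * 8
    else:
        gain = gain + 19 % 29
    log(value)
    handle(value)
    if pairs != 31:
        acc = gain[value]
        if 19 >= pairs > 1:
            value = value - gain
            acc = acc * (28 - 17)
    acc = acc + emit(0)
    print(33)
    value = rate
    rate = acc
    emit(8)
    pairs = rate % 4
    return pairs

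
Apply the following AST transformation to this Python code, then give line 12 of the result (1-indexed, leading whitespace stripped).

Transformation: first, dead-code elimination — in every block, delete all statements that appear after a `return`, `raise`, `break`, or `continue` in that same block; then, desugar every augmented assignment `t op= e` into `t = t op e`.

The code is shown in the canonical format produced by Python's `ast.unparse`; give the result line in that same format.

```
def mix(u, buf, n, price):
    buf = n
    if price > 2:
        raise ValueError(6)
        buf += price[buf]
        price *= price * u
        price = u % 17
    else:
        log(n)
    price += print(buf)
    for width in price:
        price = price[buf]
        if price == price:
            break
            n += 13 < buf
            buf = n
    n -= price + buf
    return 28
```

n = n - (price + buf)

Transformed code:
def mix(u, buf, n, price):
    buf = n
    if price > 2:
        raise ValueError(6)
    else:
        log(n)
    price = price + print(buf)
    for width in price:
        price = price[buf]
        if price == price:
            break
    n = n - (price + buf)
    return 28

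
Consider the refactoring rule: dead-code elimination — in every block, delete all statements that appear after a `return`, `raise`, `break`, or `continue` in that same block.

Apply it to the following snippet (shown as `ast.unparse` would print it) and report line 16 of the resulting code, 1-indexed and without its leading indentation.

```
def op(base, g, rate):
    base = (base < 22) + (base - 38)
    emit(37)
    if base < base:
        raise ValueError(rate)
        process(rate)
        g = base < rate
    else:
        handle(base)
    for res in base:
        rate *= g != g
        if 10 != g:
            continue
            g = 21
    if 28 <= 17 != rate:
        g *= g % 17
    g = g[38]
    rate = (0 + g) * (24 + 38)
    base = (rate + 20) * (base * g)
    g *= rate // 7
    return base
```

base = (rate + 20) * (base * g)

Transformed code:
def op(base, g, rate):
    base = (base < 22) + (base - 38)
    emit(37)
    if base < base:
        raise ValueError(rate)
    else:
        handle(base)
    for res in base:
        rate *= g != g
        if 10 != g:
            continue
    if 28 <= 17 != rate:
        g *= g % 17
    g = g[38]
    rate = (0 + g) * (24 + 38)
    base = (rate + 20) * (base * g)
    g *= rate // 7
    return base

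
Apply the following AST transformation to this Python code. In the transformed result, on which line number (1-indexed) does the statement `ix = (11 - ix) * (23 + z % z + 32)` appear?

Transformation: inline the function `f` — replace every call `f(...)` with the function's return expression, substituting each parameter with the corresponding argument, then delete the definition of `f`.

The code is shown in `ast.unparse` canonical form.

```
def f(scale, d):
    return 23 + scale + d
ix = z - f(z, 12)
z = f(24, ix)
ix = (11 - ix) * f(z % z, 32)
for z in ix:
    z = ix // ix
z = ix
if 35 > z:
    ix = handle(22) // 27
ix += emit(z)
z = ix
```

Transformed code:
ix = z - (23 + z + 12)
z = 23 + 24 + ix
ix = (11 - ix) * (23 + z % z + 32)
for z in ix:
    z = ix // ix
z = ix
if 35 > z:
    ix = handle(22) // 27
ix += emit(z)
z = ix

3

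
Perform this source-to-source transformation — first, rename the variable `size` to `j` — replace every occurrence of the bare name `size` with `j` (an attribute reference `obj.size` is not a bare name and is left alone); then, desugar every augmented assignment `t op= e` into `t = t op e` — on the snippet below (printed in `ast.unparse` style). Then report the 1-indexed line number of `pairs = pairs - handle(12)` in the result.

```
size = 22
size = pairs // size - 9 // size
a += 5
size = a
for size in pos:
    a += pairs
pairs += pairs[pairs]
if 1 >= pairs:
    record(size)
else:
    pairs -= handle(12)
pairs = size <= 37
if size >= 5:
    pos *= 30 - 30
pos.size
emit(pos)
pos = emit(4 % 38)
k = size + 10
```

Transformed code:
j = 22
j = pairs // j - 9 // j
a = a + 5
j = a
for j in pos:
    a = a + pairs
pairs = pairs + pairs[pairs]
if 1 >= pairs:
    record(j)
else:
    pairs = pairs - handle(12)
pairs = j <= 37
if j >= 5:
    pos = pos * (30 - 30)
pos.size
emit(pos)
pos = emit(4 % 38)
k = j + 10

11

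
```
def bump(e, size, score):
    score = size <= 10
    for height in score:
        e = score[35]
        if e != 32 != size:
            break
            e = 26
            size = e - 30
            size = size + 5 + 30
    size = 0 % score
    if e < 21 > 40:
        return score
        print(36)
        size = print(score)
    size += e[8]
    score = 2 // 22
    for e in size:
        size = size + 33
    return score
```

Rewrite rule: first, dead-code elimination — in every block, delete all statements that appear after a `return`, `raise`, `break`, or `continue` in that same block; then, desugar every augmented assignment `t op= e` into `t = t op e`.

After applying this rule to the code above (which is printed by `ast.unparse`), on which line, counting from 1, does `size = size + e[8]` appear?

10

Transformed code:
def bump(e, size, score):
    score = size <= 10
    for height in score:
        e = score[35]
        if e != 32 != size:
            break
    size = 0 % score
    if e < 21 > 40:
        return score
    size = size + e[8]
    score = 2 // 22
    for e in size:
        size = size + 33
    return score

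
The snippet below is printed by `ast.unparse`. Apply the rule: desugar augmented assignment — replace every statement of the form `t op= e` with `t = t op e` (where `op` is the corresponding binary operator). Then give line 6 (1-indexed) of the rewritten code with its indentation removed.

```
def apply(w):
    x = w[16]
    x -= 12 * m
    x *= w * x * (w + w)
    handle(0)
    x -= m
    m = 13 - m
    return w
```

Transformed code:
def apply(w):
    x = w[16]
    x = x - 12 * m
    x = x * (w * x * (w + w))
    handle(0)
    x = x - m
    m = 13 - m
    return w

x = x - m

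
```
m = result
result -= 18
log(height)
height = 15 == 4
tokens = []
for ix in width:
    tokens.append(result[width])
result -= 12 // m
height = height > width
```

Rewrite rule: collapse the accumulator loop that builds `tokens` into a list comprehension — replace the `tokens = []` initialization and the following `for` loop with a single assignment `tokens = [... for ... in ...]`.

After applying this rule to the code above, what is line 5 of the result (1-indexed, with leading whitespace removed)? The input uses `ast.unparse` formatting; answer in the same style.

tokens = [result[width] for ix in width]

Transformed code:
m = result
result -= 18
log(height)
height = 15 == 4
tokens = [result[width] for ix in width]
result -= 12 // m
height = height > width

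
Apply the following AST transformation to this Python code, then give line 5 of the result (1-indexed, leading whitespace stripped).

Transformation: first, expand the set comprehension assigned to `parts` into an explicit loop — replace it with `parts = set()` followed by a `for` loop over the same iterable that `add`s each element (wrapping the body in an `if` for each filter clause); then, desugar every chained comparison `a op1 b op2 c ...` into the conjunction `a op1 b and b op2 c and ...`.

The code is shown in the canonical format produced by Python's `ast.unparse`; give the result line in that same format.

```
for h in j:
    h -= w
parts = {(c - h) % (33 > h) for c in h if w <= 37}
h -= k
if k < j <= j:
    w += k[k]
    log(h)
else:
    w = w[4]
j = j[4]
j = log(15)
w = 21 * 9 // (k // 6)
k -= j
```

if w <= 37:

Transformed code:
for h in j:
    h -= w
parts = set()
for c in h:
    if w <= 37:
        parts.add((c - h) % (33 > h))
h -= k
if k < j and j <= j:
    w += k[k]
    log(h)
else:
    w = w[4]
j = j[4]
j = log(15)
w = 21 * 9 // (k // 6)
k -= j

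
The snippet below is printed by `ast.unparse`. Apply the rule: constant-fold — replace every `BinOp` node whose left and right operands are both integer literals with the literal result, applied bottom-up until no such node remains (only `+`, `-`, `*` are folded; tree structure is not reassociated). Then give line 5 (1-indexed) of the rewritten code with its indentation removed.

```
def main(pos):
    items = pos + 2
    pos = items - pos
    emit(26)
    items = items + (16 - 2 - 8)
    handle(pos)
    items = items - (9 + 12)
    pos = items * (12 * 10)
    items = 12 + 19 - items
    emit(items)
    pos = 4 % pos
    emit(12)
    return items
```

items = items + 6

Transformed code:
def main(pos):
    items = pos + 2
    pos = items - pos
    emit(26)
    items = items + 6
    handle(pos)
    items = items - 21
    pos = items * 120
    items = 31 - items
    emit(items)
    pos = 4 % pos
    emit(12)
    return items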